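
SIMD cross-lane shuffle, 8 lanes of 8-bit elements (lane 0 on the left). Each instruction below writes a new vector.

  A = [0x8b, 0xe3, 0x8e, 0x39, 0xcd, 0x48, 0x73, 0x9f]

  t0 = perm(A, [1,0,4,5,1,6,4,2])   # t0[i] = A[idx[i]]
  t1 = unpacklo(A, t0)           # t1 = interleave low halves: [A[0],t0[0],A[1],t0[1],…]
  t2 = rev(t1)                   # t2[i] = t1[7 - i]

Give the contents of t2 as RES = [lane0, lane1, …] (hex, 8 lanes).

t0 = [0xe3, 0x8b, 0xcd, 0x48, 0xe3, 0x73, 0xcd, 0x8e]
t1 = [0x8b, 0xe3, 0xe3, 0x8b, 0x8e, 0xcd, 0x39, 0x48]
t2 = [0x48, 0x39, 0xcd, 0x8e, 0x8b, 0xe3, 0xe3, 0x8b]

RES = [ 0x48  0x39  0xcd  0x8e  0x8b  0xe3  0xe3  0x8b ]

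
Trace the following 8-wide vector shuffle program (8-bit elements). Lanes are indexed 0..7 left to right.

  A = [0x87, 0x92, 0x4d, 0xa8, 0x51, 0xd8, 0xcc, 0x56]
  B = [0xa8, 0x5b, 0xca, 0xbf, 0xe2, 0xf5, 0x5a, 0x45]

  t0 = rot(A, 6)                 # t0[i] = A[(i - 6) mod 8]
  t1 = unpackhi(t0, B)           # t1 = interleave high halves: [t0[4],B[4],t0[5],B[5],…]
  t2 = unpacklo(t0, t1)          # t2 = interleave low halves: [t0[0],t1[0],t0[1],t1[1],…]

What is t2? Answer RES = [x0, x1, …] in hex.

RES = [0x4d, 0xcc, 0xa8, 0xe2, 0x51, 0x56, 0xd8, 0xf5]

→ t0 |4d|a8|51|d8|cc|56|87|92|
→ t1 |cc|e2|56|f5|87|5a|92|45|
→ t2 |4d|cc|a8|e2|51|56|d8|f5|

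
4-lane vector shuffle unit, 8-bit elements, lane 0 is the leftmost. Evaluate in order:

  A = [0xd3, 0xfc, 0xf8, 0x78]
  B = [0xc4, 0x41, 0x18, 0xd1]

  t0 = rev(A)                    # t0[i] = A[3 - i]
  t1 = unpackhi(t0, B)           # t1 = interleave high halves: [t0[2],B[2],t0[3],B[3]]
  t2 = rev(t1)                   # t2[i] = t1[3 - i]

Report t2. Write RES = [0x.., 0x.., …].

→ t0 |78|f8|fc|d3|
→ t1 |fc|18|d3|d1|
→ t2 |d1|d3|18|fc|

RES = [0xd1, 0xd3, 0x18, 0xfc]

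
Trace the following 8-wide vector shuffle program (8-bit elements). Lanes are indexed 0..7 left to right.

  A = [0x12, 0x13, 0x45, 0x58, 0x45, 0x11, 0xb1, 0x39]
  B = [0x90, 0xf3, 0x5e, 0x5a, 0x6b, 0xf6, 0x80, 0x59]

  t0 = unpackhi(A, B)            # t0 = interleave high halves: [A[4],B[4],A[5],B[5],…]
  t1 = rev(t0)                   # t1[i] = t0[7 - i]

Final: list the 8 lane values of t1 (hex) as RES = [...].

t0 = [0x45, 0x6b, 0x11, 0xf6, 0xb1, 0x80, 0x39, 0x59]
t1 = [0x59, 0x39, 0x80, 0xb1, 0xf6, 0x11, 0x6b, 0x45]

RES = [ 0x59  0x39  0x80  0xb1  0xf6  0x11  0x6b  0x45 ]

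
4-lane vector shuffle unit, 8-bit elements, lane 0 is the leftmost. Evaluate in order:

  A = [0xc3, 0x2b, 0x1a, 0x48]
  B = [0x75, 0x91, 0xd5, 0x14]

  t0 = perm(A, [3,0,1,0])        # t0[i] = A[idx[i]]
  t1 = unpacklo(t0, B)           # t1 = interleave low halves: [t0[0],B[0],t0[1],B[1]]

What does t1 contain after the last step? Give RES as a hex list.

RES = [0x48, 0x75, 0xc3, 0x91]

→ t0 |48|c3|2b|c3|
→ t1 |48|75|c3|91|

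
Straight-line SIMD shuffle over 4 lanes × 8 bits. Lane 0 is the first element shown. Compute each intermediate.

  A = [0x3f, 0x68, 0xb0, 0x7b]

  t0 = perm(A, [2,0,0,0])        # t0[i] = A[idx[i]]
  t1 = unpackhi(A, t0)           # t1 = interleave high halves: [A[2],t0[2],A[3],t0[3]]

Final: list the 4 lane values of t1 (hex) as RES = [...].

→ t0 |b0|3f|3f|3f|
→ t1 |b0|3f|7b|3f|

RES = [0xb0, 0x3f, 0x7b, 0x3f]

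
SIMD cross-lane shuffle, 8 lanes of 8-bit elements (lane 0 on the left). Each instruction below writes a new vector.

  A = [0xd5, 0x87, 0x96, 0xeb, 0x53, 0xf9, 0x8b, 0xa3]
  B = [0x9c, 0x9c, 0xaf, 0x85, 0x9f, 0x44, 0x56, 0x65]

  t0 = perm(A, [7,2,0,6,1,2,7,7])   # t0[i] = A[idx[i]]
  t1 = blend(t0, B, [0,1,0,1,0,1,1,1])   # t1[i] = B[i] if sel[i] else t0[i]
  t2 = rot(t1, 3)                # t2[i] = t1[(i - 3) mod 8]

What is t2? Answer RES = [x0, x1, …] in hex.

t0 = [0xa3, 0x96, 0xd5, 0x8b, 0x87, 0x96, 0xa3, 0xa3]
t1 = [0xa3, 0x9c, 0xd5, 0x85, 0x87, 0x44, 0x56, 0x65]
t2 = [0x44, 0x56, 0x65, 0xa3, 0x9c, 0xd5, 0x85, 0x87]

RES = [0x44, 0x56, 0x65, 0xa3, 0x9c, 0xd5, 0x85, 0x87]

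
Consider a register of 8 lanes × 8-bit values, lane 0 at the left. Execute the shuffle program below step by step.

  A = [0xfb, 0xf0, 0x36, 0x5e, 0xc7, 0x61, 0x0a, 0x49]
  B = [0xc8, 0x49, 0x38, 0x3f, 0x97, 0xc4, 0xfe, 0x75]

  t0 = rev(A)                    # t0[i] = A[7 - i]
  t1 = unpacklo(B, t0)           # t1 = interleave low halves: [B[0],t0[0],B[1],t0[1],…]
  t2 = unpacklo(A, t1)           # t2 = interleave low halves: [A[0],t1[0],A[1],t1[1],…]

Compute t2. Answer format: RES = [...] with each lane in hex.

t0 = [0x49, 0x0a, 0x61, 0xc7, 0x5e, 0x36, 0xf0, 0xfb]
t1 = [0xc8, 0x49, 0x49, 0x0a, 0x38, 0x61, 0x3f, 0xc7]
t2 = [0xfb, 0xc8, 0xf0, 0x49, 0x36, 0x49, 0x5e, 0x0a]

RES = [0xfb, 0xc8, 0xf0, 0x49, 0x36, 0x49, 0x5e, 0x0a]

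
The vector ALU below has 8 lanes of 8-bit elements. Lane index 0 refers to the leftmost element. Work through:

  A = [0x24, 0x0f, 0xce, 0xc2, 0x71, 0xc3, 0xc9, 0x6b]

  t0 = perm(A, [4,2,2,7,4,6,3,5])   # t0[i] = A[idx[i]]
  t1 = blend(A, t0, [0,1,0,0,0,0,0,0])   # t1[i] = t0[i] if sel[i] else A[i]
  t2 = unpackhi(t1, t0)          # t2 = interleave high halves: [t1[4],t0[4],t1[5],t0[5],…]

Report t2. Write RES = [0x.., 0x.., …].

→ t0 |71|ce|ce|6b|71|c9|c2|c3|
→ t1 |24|ce|ce|c2|71|c3|c9|6b|
→ t2 |71|71|c3|c9|c9|c2|6b|c3|

RES = [ 0x71  0x71  0xc3  0xc9  0xc9  0xc2  0x6b  0xc3 ]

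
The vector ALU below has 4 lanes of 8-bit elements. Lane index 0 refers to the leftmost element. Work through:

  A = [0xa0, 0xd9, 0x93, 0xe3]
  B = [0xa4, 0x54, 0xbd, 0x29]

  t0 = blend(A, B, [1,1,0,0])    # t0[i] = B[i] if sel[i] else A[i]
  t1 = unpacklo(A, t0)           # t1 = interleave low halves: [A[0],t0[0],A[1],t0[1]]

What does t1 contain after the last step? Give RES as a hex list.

t0 = [0xa4, 0x54, 0x93, 0xe3]
t1 = [0xa0, 0xa4, 0xd9, 0x54]

RES = [0xa0, 0xa4, 0xd9, 0x54]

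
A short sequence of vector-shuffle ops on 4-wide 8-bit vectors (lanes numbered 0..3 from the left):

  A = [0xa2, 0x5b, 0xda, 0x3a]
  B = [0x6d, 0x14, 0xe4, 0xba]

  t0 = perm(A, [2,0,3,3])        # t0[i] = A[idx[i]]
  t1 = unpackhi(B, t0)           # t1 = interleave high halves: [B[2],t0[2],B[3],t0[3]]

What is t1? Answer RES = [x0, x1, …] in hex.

RES = [ 0xe4  0x3a  0xba  0x3a ]

t0 = [0xda, 0xa2, 0x3a, 0x3a]
t1 = [0xe4, 0x3a, 0xba, 0x3a]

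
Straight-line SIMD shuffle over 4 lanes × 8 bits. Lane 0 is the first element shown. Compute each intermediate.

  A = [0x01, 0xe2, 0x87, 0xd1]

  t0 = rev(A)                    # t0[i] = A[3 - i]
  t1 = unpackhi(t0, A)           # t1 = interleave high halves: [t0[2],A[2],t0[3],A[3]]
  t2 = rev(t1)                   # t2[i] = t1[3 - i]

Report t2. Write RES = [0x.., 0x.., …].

t0 = [0xd1, 0x87, 0xe2, 0x01]
t1 = [0xe2, 0x87, 0x01, 0xd1]
t2 = [0xd1, 0x01, 0x87, 0xe2]

RES = [ 0xd1  0x01  0x87  0xe2 ]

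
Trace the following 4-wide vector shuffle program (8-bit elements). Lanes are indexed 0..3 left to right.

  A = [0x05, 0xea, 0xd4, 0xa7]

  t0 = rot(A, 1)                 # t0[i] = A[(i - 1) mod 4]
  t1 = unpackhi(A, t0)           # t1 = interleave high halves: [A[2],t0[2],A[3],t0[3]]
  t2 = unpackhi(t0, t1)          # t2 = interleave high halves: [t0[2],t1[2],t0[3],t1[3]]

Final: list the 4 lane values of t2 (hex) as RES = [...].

RES = [0xea, 0xa7, 0xd4, 0xd4]

t0 = [0xa7, 0x05, 0xea, 0xd4]
t1 = [0xd4, 0xea, 0xa7, 0xd4]
t2 = [0xea, 0xa7, 0xd4, 0xd4]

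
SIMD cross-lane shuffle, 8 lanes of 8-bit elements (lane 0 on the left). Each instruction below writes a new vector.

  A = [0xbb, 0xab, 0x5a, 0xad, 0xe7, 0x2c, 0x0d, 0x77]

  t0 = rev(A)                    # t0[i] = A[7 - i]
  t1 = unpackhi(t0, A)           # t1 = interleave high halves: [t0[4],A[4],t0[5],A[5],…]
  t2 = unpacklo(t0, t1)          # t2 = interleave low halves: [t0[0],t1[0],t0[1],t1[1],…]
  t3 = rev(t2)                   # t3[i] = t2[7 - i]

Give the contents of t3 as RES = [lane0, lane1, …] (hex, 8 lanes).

RES = [0x2c, 0xe7, 0x5a, 0x2c, 0xe7, 0x0d, 0xad, 0x77]

t0 = [0x77, 0x0d, 0x2c, 0xe7, 0xad, 0x5a, 0xab, 0xbb]
t1 = [0xad, 0xe7, 0x5a, 0x2c, 0xab, 0x0d, 0xbb, 0x77]
t2 = [0x77, 0xad, 0x0d, 0xe7, 0x2c, 0x5a, 0xe7, 0x2c]
t3 = [0x2c, 0xe7, 0x5a, 0x2c, 0xe7, 0x0d, 0xad, 0x77]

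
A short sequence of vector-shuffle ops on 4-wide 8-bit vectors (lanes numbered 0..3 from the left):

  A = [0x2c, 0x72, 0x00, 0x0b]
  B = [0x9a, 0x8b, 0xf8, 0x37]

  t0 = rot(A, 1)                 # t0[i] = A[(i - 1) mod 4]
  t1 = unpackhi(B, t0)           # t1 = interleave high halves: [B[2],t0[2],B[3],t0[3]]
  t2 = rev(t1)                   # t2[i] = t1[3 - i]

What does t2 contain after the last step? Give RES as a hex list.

RES = [0x00, 0x37, 0x72, 0xf8]

t0 = [0x0b, 0x2c, 0x72, 0x00]
t1 = [0xf8, 0x72, 0x37, 0x00]
t2 = [0x00, 0x37, 0x72, 0xf8]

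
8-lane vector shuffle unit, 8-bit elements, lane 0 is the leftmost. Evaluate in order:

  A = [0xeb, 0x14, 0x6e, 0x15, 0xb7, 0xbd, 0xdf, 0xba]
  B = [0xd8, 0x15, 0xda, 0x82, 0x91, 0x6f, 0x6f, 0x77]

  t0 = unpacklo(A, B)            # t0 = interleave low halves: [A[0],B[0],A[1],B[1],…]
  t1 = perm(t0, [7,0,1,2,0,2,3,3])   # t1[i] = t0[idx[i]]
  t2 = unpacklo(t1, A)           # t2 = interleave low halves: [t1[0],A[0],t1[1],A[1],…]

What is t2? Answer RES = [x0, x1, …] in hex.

→ t0 |eb|d8|14|15|6e|da|15|82|
→ t1 |82|eb|d8|14|eb|14|15|15|
→ t2 |82|eb|eb|14|d8|6e|14|15|

RES = [0x82, 0xeb, 0xeb, 0x14, 0xd8, 0x6e, 0x14, 0x15]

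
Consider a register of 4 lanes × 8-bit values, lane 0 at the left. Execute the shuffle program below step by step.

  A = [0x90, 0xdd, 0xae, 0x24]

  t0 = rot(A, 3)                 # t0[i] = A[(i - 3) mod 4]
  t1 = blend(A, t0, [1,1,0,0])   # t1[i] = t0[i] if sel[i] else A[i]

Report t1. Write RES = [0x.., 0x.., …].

→ t0 |dd|ae|24|90|
→ t1 |dd|ae|ae|24|

RES = [ 0xdd  0xae  0xae  0x24 ]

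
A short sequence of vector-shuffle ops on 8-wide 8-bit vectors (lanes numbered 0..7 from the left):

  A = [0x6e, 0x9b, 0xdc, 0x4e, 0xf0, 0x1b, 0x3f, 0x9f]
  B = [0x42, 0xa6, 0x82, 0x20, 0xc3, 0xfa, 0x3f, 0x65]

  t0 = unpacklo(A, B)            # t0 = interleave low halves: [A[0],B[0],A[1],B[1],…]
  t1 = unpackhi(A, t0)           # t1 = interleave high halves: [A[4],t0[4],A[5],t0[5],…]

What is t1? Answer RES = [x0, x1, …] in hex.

t0 = [0x6e, 0x42, 0x9b, 0xa6, 0xdc, 0x82, 0x4e, 0x20]
t1 = [0xf0, 0xdc, 0x1b, 0x82, 0x3f, 0x4e, 0x9f, 0x20]

RES = [ 0xf0  0xdc  0x1b  0x82  0x3f  0x4e  0x9f  0x20 ]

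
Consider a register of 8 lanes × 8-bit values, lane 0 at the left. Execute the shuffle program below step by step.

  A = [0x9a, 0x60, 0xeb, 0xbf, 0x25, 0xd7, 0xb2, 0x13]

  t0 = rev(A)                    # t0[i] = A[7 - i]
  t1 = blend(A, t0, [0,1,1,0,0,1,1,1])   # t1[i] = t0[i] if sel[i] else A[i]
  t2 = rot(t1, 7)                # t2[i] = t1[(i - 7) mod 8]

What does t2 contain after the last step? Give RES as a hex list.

→ t0 |13|b2|d7|25|bf|eb|60|9a|
→ t1 |9a|b2|d7|bf|25|eb|60|9a|
→ t2 |b2|d7|bf|25|eb|60|9a|9a|

RES = [0xb2, 0xd7, 0xbf, 0x25, 0xeb, 0x60, 0x9a, 0x9a]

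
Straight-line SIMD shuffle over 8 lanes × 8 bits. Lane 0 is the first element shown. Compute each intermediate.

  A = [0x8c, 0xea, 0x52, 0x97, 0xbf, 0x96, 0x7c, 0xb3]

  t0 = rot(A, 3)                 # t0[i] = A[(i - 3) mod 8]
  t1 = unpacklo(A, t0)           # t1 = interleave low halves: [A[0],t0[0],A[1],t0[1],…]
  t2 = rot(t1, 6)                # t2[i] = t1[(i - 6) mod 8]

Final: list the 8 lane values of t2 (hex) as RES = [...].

RES = [ 0xea  0x7c  0x52  0xb3  0x97  0x8c  0x8c  0x96 ]

  t0: 96 7c b3 8c ea 52 97 bf
  t1: 8c 96 ea 7c 52 b3 97 8c
  t2: ea 7c 52 b3 97 8c 8c 96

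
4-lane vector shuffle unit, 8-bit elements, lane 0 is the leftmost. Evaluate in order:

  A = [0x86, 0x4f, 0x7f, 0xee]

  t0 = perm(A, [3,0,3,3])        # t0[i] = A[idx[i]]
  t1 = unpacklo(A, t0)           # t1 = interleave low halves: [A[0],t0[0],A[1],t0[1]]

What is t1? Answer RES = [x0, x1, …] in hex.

RES = [0x86, 0xee, 0x4f, 0x86]

  t0: ee 86 ee ee
  t1: 86 ee 4f 86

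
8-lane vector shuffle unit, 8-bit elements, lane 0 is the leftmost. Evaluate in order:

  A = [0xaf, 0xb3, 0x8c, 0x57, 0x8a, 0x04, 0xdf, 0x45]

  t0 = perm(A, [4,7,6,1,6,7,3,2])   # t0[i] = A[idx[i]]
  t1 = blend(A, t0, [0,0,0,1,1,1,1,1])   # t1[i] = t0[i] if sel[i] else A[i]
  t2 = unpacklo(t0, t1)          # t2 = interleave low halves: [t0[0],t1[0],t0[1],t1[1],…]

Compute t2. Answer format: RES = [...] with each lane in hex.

  t0: 8a 45 df b3 df 45 57 8c
  t1: af b3 8c b3 df 45 57 8c
  t2: 8a af 45 b3 df 8c b3 b3

RES = [0x8a, 0xaf, 0x45, 0xb3, 0xdf, 0x8c, 0xb3, 0xb3]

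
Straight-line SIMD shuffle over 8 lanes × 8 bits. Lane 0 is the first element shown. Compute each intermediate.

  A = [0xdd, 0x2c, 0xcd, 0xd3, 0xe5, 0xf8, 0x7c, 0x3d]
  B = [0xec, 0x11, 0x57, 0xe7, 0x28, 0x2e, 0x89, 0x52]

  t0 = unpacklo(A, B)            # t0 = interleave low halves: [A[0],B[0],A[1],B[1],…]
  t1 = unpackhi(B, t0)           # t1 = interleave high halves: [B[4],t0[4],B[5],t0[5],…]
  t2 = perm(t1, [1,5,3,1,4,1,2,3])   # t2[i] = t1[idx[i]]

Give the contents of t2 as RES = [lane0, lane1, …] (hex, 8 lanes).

→ t0 |dd|ec|2c|11|cd|57|d3|e7|
→ t1 |28|cd|2e|57|89|d3|52|e7|
→ t2 |cd|d3|57|cd|89|cd|2e|57|

RES = [ 0xcd  0xd3  0x57  0xcd  0x89  0xcd  0x2e  0x57 ]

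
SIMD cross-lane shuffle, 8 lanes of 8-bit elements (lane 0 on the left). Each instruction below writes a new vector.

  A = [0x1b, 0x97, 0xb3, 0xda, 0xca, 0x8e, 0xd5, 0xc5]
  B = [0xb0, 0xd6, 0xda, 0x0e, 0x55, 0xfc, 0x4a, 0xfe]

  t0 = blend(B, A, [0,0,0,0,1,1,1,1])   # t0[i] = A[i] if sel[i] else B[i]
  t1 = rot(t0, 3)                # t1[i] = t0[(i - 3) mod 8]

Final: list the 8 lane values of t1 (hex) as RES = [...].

RES = [0x8e, 0xd5, 0xc5, 0xb0, 0xd6, 0xda, 0x0e, 0xca]

t0 = [0xb0, 0xd6, 0xda, 0x0e, 0xca, 0x8e, 0xd5, 0xc5]
t1 = [0x8e, 0xd5, 0xc5, 0xb0, 0xd6, 0xda, 0x0e, 0xca]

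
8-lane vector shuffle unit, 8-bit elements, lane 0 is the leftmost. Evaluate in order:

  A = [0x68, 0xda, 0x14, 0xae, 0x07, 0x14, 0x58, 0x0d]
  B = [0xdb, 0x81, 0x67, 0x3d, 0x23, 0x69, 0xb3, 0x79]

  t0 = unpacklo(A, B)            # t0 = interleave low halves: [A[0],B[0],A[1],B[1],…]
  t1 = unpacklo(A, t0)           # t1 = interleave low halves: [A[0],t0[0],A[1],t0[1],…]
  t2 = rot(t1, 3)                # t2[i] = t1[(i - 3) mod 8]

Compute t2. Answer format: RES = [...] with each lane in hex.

  t0: 68 db da 81 14 67 ae 3d
  t1: 68 68 da db 14 da ae 81
  t2: da ae 81 68 68 da db 14

RES = [ 0xda  0xae  0x81  0x68  0x68  0xda  0xdb  0x14 ]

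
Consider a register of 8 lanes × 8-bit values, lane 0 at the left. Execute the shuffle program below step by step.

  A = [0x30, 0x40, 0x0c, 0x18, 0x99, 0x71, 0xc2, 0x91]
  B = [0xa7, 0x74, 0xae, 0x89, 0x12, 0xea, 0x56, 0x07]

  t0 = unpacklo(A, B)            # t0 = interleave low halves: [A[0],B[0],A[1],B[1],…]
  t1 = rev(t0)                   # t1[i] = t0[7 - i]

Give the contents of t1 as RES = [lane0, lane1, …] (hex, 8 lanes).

  t0: 30 a7 40 74 0c ae 18 89
  t1: 89 18 ae 0c 74 40 a7 30

RES = [0x89, 0x18, 0xae, 0x0c, 0x74, 0x40, 0xa7, 0x30]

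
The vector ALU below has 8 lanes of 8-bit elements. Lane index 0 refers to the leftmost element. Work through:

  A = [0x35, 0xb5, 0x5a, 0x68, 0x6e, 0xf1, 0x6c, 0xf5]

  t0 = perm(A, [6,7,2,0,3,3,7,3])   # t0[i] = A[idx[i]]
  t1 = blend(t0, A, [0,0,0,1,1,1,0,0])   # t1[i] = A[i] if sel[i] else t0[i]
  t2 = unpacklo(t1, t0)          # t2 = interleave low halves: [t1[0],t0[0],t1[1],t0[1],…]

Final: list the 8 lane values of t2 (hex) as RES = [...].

RES = [0x6c, 0x6c, 0xf5, 0xf5, 0x5a, 0x5a, 0x68, 0x35]

t0 = [0x6c, 0xf5, 0x5a, 0x35, 0x68, 0x68, 0xf5, 0x68]
t1 = [0x6c, 0xf5, 0x5a, 0x68, 0x6e, 0xf1, 0xf5, 0x68]
t2 = [0x6c, 0x6c, 0xf5, 0xf5, 0x5a, 0x5a, 0x68, 0x35]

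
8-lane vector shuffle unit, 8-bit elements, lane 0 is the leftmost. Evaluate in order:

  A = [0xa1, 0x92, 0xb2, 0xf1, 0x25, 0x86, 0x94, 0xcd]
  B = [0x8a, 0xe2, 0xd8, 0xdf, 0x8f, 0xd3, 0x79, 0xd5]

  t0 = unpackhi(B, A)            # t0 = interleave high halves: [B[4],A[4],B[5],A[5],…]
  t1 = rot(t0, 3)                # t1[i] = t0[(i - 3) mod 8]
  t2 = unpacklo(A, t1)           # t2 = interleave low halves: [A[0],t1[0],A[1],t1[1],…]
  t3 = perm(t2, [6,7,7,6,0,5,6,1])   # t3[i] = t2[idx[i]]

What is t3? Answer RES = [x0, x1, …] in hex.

  t0: 8f 25 d3 86 79 94 d5 cd
  t1: 94 d5 cd 8f 25 d3 86 79
  t2: a1 94 92 d5 b2 cd f1 8f
  t3: f1 8f 8f f1 a1 cd f1 94

RES = [ 0xf1  0x8f  0x8f  0xf1  0xa1  0xcd  0xf1  0x94 ]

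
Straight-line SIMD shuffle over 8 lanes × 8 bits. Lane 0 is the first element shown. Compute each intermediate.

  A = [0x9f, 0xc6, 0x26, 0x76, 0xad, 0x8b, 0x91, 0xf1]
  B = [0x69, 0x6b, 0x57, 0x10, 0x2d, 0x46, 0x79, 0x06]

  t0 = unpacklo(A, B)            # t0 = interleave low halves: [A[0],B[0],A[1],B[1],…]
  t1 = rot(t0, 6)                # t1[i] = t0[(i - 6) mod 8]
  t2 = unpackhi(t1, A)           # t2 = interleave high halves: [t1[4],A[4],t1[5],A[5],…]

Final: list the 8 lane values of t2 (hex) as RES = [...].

t0 = [0x9f, 0x69, 0xc6, 0x6b, 0x26, 0x57, 0x76, 0x10]
t1 = [0xc6, 0x6b, 0x26, 0x57, 0x76, 0x10, 0x9f, 0x69]
t2 = [0x76, 0xad, 0x10, 0x8b, 0x9f, 0x91, 0x69, 0xf1]

RES = [0x76, 0xad, 0x10, 0x8b, 0x9f, 0x91, 0x69, 0xf1]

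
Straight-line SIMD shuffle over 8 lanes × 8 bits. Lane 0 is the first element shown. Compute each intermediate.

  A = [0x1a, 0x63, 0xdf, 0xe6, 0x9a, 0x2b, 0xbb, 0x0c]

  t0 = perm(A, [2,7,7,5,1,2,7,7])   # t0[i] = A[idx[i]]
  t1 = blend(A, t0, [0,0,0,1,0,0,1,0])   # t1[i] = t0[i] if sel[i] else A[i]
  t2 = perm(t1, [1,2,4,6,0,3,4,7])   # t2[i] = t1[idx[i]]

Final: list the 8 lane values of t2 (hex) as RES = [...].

  t0: df 0c 0c 2b 63 df 0c 0c
  t1: 1a 63 df 2b 9a 2b 0c 0c
  t2: 63 df 9a 0c 1a 2b 9a 0c

RES = [0x63, 0xdf, 0x9a, 0x0c, 0x1a, 0x2b, 0x9a, 0x0c]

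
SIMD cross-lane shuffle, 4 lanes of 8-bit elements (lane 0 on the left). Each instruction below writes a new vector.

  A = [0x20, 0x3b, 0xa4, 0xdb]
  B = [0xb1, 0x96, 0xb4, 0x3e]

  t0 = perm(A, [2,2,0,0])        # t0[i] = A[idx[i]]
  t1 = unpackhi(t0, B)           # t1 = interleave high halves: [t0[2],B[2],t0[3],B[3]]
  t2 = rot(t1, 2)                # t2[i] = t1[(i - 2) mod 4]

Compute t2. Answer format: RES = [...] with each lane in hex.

RES = [ 0x20  0x3e  0x20  0xb4 ]

t0 = [0xa4, 0xa4, 0x20, 0x20]
t1 = [0x20, 0xb4, 0x20, 0x3e]
t2 = [0x20, 0x3e, 0x20, 0xb4]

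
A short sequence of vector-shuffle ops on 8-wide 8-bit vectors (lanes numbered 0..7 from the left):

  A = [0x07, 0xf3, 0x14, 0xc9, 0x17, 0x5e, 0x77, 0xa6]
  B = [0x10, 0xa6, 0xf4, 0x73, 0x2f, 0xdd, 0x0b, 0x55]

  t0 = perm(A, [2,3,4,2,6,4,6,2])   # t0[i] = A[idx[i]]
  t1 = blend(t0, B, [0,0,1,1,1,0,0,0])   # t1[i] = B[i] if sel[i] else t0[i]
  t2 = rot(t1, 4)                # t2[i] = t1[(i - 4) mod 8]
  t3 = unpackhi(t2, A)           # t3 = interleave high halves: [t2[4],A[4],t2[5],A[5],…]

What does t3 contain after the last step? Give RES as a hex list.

RES = [ 0x14  0x17  0xc9  0x5e  0xf4  0x77  0x73  0xa6 ]

t0 = [0x14, 0xc9, 0x17, 0x14, 0x77, 0x17, 0x77, 0x14]
t1 = [0x14, 0xc9, 0xf4, 0x73, 0x2f, 0x17, 0x77, 0x14]
t2 = [0x2f, 0x17, 0x77, 0x14, 0x14, 0xc9, 0xf4, 0x73]
t3 = [0x14, 0x17, 0xc9, 0x5e, 0xf4, 0x77, 0x73, 0xa6]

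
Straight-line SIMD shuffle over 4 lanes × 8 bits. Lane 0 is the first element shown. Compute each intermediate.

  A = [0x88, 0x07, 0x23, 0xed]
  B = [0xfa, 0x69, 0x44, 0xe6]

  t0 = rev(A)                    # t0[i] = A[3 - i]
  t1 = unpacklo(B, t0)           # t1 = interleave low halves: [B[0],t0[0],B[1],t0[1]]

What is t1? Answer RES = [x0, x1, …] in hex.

RES = [0xfa, 0xed, 0x69, 0x23]

→ t0 |ed|23|07|88|
→ t1 |fa|ed|69|23|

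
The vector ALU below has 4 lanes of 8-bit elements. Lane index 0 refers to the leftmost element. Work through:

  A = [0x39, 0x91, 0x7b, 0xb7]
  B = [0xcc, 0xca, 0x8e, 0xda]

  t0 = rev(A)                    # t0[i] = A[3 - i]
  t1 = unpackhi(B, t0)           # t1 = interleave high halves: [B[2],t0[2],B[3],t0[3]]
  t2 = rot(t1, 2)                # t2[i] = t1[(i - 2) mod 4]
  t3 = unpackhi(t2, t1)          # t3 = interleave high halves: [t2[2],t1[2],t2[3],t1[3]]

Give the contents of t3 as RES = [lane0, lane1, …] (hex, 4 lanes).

RES = [0x8e, 0xda, 0x91, 0x39]

  t0: b7 7b 91 39
  t1: 8e 91 da 39
  t2: da 39 8e 91
  t3: 8e da 91 39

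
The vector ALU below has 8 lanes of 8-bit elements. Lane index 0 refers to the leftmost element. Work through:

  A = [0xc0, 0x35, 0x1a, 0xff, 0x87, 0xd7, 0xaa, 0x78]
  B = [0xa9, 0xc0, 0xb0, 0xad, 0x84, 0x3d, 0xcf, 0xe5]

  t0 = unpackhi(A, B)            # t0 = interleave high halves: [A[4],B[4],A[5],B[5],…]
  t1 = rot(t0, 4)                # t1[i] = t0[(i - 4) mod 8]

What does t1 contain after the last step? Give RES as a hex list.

RES = [0xaa, 0xcf, 0x78, 0xe5, 0x87, 0x84, 0xd7, 0x3d]

t0 = [0x87, 0x84, 0xd7, 0x3d, 0xaa, 0xcf, 0x78, 0xe5]
t1 = [0xaa, 0xcf, 0x78, 0xe5, 0x87, 0x84, 0xd7, 0x3d]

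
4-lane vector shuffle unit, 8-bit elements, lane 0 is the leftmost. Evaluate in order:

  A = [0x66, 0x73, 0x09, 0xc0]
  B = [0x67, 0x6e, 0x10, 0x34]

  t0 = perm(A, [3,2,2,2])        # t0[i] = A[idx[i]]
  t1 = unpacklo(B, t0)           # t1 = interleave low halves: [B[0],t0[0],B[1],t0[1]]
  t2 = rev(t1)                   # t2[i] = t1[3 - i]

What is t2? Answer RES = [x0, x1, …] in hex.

  t0: c0 09 09 09
  t1: 67 c0 6e 09
  t2: 09 6e c0 67

RES = [0x09, 0x6e, 0xc0, 0x67]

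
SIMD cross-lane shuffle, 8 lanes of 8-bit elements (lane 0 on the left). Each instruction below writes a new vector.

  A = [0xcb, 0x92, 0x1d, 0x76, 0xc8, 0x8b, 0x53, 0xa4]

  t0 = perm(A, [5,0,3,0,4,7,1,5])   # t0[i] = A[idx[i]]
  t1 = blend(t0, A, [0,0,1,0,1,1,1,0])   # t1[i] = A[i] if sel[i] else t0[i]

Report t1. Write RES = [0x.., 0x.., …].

  t0: 8b cb 76 cb c8 a4 92 8b
  t1: 8b cb 1d cb c8 8b 53 8b

RES = [ 0x8b  0xcb  0x1d  0xcb  0xc8  0x8b  0x53  0x8b ]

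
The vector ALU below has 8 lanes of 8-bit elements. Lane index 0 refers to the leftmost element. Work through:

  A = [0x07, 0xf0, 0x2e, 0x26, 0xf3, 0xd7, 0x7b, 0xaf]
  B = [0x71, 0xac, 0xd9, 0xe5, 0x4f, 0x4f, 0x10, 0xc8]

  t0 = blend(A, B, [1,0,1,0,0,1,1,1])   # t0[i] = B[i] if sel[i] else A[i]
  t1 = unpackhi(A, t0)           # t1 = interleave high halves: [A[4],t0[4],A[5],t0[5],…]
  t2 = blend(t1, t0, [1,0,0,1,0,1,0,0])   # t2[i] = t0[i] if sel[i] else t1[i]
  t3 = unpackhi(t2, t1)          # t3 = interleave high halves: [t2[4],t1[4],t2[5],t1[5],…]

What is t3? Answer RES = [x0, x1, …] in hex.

t0 = [0x71, 0xf0, 0xd9, 0x26, 0xf3, 0x4f, 0x10, 0xc8]
t1 = [0xf3, 0xf3, 0xd7, 0x4f, 0x7b, 0x10, 0xaf, 0xc8]
t2 = [0x71, 0xf3, 0xd7, 0x26, 0x7b, 0x4f, 0xaf, 0xc8]
t3 = [0x7b, 0x7b, 0x4f, 0x10, 0xaf, 0xaf, 0xc8, 0xc8]

RES = [0x7b, 0x7b, 0x4f, 0x10, 0xaf, 0xaf, 0xc8, 0xc8]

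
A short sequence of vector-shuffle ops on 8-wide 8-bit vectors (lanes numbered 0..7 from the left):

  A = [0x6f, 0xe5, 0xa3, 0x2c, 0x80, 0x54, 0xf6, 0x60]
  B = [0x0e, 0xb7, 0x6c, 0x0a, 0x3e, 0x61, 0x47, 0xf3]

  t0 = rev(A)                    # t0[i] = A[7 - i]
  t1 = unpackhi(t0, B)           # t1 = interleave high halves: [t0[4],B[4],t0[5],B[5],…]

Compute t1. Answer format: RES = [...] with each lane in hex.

→ t0 |60|f6|54|80|2c|a3|e5|6f|
→ t1 |2c|3e|a3|61|e5|47|6f|f3|

RES = [0x2c, 0x3e, 0xa3, 0x61, 0xe5, 0x47, 0x6f, 0xf3]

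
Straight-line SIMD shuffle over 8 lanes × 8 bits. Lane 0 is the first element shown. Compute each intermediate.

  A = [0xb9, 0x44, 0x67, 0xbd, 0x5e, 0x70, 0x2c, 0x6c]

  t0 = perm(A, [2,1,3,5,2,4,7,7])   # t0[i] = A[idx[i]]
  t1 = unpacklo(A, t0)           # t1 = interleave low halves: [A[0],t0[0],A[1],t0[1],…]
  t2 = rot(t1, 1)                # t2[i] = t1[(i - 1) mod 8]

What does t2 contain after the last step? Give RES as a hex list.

t0 = [0x67, 0x44, 0xbd, 0x70, 0x67, 0x5e, 0x6c, 0x6c]
t1 = [0xb9, 0x67, 0x44, 0x44, 0x67, 0xbd, 0xbd, 0x70]
t2 = [0x70, 0xb9, 0x67, 0x44, 0x44, 0x67, 0xbd, 0xbd]

RES = [ 0x70  0xb9  0x67  0x44  0x44  0x67  0xbd  0xbd ]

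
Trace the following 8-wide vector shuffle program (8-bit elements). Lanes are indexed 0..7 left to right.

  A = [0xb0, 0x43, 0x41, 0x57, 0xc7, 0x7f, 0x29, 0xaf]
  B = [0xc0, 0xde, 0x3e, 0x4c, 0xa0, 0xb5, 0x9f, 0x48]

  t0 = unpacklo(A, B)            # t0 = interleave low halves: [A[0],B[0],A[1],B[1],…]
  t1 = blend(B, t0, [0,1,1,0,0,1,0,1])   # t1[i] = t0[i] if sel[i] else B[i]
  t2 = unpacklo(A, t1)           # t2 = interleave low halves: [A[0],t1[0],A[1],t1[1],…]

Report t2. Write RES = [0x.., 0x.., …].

  t0: b0 c0 43 de 41 3e 57 4c
  t1: c0 c0 43 4c a0 3e 9f 4c
  t2: b0 c0 43 c0 41 43 57 4c

RES = [0xb0, 0xc0, 0x43, 0xc0, 0x41, 0x43, 0x57, 0x4c]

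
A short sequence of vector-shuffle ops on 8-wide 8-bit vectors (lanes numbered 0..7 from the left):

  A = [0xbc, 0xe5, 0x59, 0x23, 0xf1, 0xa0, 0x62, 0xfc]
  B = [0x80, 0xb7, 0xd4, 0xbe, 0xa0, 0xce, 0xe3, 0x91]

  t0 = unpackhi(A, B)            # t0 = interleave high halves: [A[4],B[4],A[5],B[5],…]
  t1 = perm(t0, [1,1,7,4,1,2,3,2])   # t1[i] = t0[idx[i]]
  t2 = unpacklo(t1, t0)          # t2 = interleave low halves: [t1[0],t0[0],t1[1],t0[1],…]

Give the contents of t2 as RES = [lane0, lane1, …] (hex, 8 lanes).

RES = [0xa0, 0xf1, 0xa0, 0xa0, 0x91, 0xa0, 0x62, 0xce]

→ t0 |f1|a0|a0|ce|62|e3|fc|91|
→ t1 |a0|a0|91|62|a0|a0|ce|a0|
→ t2 |a0|f1|a0|a0|91|a0|62|ce|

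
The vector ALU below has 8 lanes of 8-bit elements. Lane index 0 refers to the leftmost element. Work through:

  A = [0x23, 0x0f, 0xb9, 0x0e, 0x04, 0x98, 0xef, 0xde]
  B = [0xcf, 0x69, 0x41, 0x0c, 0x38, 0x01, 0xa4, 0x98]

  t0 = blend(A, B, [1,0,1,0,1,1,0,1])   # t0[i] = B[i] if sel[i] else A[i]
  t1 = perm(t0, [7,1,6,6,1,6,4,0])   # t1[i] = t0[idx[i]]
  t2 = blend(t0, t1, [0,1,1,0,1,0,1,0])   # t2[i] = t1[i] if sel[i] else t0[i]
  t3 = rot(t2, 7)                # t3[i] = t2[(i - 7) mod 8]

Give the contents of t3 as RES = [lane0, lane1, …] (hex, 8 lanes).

RES = [ 0x0f  0xef  0x0e  0x0f  0x01  0x38  0x98  0xcf ]

→ t0 |cf|0f|41|0e|38|01|ef|98|
→ t1 |98|0f|ef|ef|0f|ef|38|cf|
→ t2 |cf|0f|ef|0e|0f|01|38|98|
→ t3 |0f|ef|0e|0f|01|38|98|cf|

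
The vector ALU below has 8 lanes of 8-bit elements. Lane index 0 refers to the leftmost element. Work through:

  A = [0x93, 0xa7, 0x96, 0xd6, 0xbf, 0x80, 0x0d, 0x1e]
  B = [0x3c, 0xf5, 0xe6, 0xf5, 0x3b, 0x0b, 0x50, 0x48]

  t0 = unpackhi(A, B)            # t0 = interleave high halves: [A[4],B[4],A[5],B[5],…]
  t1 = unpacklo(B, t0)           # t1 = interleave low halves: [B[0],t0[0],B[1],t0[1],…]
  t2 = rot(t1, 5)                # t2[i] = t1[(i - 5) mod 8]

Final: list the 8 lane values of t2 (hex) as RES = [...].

RES = [0x3b, 0xe6, 0x80, 0xf5, 0x0b, 0x3c, 0xbf, 0xf5]

→ t0 |bf|3b|80|0b|0d|50|1e|48|
→ t1 |3c|bf|f5|3b|e6|80|f5|0b|
→ t2 |3b|e6|80|f5|0b|3c|bf|f5|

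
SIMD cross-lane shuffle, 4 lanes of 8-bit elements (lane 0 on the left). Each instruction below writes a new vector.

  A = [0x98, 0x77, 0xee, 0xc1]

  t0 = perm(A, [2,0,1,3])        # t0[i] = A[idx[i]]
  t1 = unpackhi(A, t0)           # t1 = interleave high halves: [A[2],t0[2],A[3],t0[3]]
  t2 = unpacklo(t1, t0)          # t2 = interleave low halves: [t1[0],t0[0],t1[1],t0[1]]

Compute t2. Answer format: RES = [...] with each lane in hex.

RES = [ 0xee  0xee  0x77  0x98 ]

  t0: ee 98 77 c1
  t1: ee 77 c1 c1
  t2: ee ee 77 98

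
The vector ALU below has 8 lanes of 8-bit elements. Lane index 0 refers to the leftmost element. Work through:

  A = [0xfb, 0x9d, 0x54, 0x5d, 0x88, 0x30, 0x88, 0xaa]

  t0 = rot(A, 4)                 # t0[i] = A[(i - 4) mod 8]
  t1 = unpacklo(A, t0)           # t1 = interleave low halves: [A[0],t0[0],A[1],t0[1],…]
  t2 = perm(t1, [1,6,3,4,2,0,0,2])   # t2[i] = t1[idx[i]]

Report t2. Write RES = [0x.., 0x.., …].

RES = [ 0x88  0x5d  0x30  0x54  0x9d  0xfb  0xfb  0x9d ]

→ t0 |88|30|88|aa|fb|9d|54|5d|
→ t1 |fb|88|9d|30|54|88|5d|aa|
→ t2 |88|5d|30|54|9d|fb|fb|9d|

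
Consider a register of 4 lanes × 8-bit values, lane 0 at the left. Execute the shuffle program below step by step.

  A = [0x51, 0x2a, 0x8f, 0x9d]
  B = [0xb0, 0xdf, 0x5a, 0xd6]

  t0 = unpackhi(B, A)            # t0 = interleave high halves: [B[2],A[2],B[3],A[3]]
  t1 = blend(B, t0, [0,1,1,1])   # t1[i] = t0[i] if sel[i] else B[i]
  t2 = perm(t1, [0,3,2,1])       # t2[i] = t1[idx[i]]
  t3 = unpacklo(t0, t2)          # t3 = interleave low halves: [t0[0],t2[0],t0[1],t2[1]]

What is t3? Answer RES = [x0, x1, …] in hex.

RES = [0x5a, 0xb0, 0x8f, 0x9d]

t0 = [0x5a, 0x8f, 0xd6, 0x9d]
t1 = [0xb0, 0x8f, 0xd6, 0x9d]
t2 = [0xb0, 0x9d, 0xd6, 0x8f]
t3 = [0x5a, 0xb0, 0x8f, 0x9d]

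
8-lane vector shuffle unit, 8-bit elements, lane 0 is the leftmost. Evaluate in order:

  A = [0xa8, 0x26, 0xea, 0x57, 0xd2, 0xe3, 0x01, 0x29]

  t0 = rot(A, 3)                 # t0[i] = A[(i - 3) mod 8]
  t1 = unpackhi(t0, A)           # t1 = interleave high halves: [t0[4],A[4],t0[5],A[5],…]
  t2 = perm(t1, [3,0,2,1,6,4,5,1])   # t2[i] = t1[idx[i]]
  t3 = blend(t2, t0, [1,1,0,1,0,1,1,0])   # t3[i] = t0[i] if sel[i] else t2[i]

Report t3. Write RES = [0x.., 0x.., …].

→ t0 |e3|01|29|a8|26|ea|57|d2|
→ t1 |26|d2|ea|e3|57|01|d2|29|
→ t2 |e3|26|ea|d2|d2|57|01|d2|
→ t3 |e3|01|ea|a8|d2|ea|57|d2|

RES = [ 0xe3  0x01  0xea  0xa8  0xd2  0xea  0x57  0xd2 ]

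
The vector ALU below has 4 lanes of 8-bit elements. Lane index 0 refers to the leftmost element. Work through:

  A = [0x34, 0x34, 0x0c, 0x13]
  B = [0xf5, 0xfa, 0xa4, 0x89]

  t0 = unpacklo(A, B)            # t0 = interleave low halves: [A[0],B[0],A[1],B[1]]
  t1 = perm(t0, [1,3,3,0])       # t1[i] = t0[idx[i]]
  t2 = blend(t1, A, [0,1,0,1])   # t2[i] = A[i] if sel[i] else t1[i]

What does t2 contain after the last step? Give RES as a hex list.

RES = [ 0xf5  0x34  0xfa  0x13 ]

  t0: 34 f5 34 fa
  t1: f5 fa fa 34
  t2: f5 34 fa 13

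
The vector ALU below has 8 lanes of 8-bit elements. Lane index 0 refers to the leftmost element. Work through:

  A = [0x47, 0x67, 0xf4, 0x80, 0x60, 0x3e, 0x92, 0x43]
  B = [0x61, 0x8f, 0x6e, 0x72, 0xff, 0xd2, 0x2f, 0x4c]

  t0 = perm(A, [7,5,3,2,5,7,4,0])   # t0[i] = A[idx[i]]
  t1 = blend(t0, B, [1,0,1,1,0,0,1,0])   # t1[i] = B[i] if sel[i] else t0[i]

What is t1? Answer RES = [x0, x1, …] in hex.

→ t0 |43|3e|80|f4|3e|43|60|47|
→ t1 |61|3e|6e|72|3e|43|2f|47|

RES = [ 0x61  0x3e  0x6e  0x72  0x3e  0x43  0x2f  0x47 ]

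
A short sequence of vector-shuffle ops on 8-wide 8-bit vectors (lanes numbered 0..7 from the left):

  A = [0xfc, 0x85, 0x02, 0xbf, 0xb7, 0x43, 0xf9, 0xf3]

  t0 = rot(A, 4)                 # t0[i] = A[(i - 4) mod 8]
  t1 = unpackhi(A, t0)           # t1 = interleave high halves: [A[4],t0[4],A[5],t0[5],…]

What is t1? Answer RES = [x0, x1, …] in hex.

RES = [0xb7, 0xfc, 0x43, 0x85, 0xf9, 0x02, 0xf3, 0xbf]

t0 = [0xb7, 0x43, 0xf9, 0xf3, 0xfc, 0x85, 0x02, 0xbf]
t1 = [0xb7, 0xfc, 0x43, 0x85, 0xf9, 0x02, 0xf3, 0xbf]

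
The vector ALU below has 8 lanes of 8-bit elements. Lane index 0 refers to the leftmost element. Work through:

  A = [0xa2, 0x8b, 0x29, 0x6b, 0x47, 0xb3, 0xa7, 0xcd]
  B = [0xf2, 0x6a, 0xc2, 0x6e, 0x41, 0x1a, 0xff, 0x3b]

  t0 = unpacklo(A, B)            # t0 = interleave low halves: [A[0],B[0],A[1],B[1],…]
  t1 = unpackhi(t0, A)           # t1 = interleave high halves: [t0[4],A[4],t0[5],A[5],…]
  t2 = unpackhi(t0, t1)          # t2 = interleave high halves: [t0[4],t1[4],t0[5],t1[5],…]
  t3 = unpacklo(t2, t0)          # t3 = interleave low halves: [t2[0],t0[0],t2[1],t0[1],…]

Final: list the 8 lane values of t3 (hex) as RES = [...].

t0 = [0xa2, 0xf2, 0x8b, 0x6a, 0x29, 0xc2, 0x6b, 0x6e]
t1 = [0x29, 0x47, 0xc2, 0xb3, 0x6b, 0xa7, 0x6e, 0xcd]
t2 = [0x29, 0x6b, 0xc2, 0xa7, 0x6b, 0x6e, 0x6e, 0xcd]
t3 = [0x29, 0xa2, 0x6b, 0xf2, 0xc2, 0x8b, 0xa7, 0x6a]

RES = [ 0x29  0xa2  0x6b  0xf2  0xc2  0x8b  0xa7  0x6a ]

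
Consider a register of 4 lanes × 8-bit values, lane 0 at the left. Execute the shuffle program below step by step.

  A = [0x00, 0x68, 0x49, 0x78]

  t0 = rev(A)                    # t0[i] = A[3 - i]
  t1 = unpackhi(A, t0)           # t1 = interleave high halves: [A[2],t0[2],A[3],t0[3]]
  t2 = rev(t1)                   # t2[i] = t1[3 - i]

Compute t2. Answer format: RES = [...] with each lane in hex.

t0 = [0x78, 0x49, 0x68, 0x00]
t1 = [0x49, 0x68, 0x78, 0x00]
t2 = [0x00, 0x78, 0x68, 0x49]

RES = [ 0x00  0x78  0x68  0x49 ]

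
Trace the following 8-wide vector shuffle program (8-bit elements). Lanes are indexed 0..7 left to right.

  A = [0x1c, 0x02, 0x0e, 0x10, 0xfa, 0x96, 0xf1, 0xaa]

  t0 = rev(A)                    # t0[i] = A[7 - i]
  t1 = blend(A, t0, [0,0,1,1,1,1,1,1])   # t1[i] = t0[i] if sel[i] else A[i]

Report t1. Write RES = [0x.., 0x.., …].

  t0: aa f1 96 fa 10 0e 02 1c
  t1: 1c 02 96 fa 10 0e 02 1c

RES = [ 0x1c  0x02  0x96  0xfa  0x10  0x0e  0x02  0x1c ]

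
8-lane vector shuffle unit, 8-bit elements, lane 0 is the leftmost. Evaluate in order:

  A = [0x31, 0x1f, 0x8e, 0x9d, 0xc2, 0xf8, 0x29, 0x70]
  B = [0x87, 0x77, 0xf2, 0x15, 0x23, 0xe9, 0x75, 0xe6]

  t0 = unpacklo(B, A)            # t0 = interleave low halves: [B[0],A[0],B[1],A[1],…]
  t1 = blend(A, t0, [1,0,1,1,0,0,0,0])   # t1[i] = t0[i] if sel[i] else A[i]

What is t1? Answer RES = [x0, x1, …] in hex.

t0 = [0x87, 0x31, 0x77, 0x1f, 0xf2, 0x8e, 0x15, 0x9d]
t1 = [0x87, 0x1f, 0x77, 0x1f, 0xc2, 0xf8, 0x29, 0x70]

RES = [0x87, 0x1f, 0x77, 0x1f, 0xc2, 0xf8, 0x29, 0x70]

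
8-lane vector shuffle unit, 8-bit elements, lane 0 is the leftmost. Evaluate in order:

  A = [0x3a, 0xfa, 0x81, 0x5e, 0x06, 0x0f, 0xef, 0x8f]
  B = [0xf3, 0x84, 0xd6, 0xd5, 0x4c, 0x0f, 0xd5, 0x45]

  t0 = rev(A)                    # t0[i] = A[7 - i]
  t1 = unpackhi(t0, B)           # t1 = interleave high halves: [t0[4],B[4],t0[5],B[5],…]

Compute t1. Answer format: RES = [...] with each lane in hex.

t0 = [0x8f, 0xef, 0x0f, 0x06, 0x5e, 0x81, 0xfa, 0x3a]
t1 = [0x5e, 0x4c, 0x81, 0x0f, 0xfa, 0xd5, 0x3a, 0x45]

RES = [ 0x5e  0x4c  0x81  0x0f  0xfa  0xd5  0x3a  0x45 ]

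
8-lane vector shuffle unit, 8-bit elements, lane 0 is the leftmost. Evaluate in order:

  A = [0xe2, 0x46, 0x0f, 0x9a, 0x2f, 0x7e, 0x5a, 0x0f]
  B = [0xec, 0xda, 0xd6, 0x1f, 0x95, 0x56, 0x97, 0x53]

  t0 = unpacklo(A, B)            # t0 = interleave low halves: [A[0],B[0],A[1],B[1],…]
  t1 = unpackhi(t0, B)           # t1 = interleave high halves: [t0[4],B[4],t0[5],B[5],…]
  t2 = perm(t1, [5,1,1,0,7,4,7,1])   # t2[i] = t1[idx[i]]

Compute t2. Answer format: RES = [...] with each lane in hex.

RES = [0x97, 0x95, 0x95, 0x0f, 0x53, 0x9a, 0x53, 0x95]

→ t0 |e2|ec|46|da|0f|d6|9a|1f|
→ t1 |0f|95|d6|56|9a|97|1f|53|
→ t2 |97|95|95|0f|53|9a|53|95|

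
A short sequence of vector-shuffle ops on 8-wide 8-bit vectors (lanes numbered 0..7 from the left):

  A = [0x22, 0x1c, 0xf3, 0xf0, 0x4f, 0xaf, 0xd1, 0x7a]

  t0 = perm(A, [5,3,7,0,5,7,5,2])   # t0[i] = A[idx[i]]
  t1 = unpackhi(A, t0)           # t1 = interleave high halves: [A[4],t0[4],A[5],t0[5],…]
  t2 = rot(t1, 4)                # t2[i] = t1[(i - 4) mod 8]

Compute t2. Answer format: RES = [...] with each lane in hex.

→ t0 |af|f0|7a|22|af|7a|af|f3|
→ t1 |4f|af|af|7a|d1|af|7a|f3|
→ t2 |d1|af|7a|f3|4f|af|af|7a|

RES = [0xd1, 0xaf, 0x7a, 0xf3, 0x4f, 0xaf, 0xaf, 0x7a]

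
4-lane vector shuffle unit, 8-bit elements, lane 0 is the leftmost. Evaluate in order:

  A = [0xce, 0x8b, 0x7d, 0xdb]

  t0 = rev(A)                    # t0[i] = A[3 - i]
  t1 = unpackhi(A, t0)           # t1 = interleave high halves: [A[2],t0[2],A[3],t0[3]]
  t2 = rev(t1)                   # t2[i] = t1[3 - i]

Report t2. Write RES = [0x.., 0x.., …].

RES = [ 0xce  0xdb  0x8b  0x7d ]

→ t0 |db|7d|8b|ce|
→ t1 |7d|8b|db|ce|
→ t2 |ce|db|8b|7d|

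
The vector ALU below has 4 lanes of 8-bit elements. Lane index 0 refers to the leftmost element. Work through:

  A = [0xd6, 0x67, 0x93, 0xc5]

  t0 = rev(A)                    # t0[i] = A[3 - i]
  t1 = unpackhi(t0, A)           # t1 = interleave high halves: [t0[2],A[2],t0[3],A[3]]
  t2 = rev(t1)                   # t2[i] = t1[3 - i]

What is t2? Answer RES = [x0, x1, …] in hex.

  t0: c5 93 67 d6
  t1: 67 93 d6 c5
  t2: c5 d6 93 67

RES = [ 0xc5  0xd6  0x93  0x67 ]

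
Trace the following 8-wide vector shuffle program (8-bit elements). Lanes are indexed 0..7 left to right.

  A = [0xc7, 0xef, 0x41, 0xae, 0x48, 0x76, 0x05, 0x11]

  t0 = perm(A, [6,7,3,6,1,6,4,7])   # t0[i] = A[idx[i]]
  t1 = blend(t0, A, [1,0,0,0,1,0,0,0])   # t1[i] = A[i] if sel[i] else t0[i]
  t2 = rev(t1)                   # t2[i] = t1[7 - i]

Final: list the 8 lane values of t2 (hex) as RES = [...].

t0 = [0x05, 0x11, 0xae, 0x05, 0xef, 0x05, 0x48, 0x11]
t1 = [0xc7, 0x11, 0xae, 0x05, 0x48, 0x05, 0x48, 0x11]
t2 = [0x11, 0x48, 0x05, 0x48, 0x05, 0xae, 0x11, 0xc7]

RES = [0x11, 0x48, 0x05, 0x48, 0x05, 0xae, 0x11, 0xc7]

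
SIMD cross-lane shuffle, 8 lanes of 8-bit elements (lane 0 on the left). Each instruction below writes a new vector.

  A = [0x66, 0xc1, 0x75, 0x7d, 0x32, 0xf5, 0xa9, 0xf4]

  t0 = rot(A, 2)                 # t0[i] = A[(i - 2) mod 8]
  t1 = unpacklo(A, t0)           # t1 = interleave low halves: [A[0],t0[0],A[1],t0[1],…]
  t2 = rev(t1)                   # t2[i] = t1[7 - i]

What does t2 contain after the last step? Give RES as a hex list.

RES = [0xc1, 0x7d, 0x66, 0x75, 0xf4, 0xc1, 0xa9, 0x66]

  t0: a9 f4 66 c1 75 7d 32 f5
  t1: 66 a9 c1 f4 75 66 7d c1
  t2: c1 7d 66 75 f4 c1 a9 66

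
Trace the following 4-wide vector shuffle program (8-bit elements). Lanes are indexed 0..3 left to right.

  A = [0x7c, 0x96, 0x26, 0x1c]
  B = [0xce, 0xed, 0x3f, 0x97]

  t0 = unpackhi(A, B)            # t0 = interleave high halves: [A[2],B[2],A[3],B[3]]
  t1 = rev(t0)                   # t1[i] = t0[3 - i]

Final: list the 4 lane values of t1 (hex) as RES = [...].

  t0: 26 3f 1c 97
  t1: 97 1c 3f 26

RES = [0x97, 0x1c, 0x3f, 0x26]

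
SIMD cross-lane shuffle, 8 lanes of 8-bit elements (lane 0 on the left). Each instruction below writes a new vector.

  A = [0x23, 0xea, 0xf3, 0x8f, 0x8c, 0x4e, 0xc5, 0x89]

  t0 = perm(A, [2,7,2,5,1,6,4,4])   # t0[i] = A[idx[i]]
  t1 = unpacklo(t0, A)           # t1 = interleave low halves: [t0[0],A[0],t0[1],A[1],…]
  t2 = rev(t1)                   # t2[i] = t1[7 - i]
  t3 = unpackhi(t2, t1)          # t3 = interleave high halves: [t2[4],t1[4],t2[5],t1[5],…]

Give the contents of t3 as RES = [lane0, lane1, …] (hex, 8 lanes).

  t0: f3 89 f3 4e ea c5 8c 8c
  t1: f3 23 89 ea f3 f3 4e 8f
  t2: 8f 4e f3 f3 ea 89 23 f3
  t3: ea f3 89 f3 23 4e f3 8f

RES = [ 0xea  0xf3  0x89  0xf3  0x23  0x4e  0xf3  0x8f ]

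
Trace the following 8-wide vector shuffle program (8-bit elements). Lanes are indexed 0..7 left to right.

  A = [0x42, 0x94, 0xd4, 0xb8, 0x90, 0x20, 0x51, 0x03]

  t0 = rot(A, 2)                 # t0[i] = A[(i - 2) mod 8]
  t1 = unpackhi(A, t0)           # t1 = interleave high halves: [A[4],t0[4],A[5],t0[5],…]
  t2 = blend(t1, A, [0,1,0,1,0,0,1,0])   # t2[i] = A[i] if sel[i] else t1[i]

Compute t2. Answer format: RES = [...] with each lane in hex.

→ t0 |51|03|42|94|d4|b8|90|20|
→ t1 |90|d4|20|b8|51|90|03|20|
→ t2 |90|94|20|b8|51|90|51|20|

RES = [0x90, 0x94, 0x20, 0xb8, 0x51, 0x90, 0x51, 0x20]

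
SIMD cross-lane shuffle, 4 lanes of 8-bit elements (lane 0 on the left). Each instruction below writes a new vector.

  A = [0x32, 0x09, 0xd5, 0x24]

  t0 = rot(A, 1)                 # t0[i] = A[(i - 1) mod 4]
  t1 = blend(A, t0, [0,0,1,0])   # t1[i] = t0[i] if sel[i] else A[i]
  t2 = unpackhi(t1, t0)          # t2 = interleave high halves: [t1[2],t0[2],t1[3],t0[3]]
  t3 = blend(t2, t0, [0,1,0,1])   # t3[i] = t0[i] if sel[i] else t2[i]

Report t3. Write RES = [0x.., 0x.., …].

→ t0 |24|32|09|d5|
→ t1 |32|09|09|24|
→ t2 |09|09|24|d5|
→ t3 |09|32|24|d5|

RES = [ 0x09  0x32  0x24  0xd5 ]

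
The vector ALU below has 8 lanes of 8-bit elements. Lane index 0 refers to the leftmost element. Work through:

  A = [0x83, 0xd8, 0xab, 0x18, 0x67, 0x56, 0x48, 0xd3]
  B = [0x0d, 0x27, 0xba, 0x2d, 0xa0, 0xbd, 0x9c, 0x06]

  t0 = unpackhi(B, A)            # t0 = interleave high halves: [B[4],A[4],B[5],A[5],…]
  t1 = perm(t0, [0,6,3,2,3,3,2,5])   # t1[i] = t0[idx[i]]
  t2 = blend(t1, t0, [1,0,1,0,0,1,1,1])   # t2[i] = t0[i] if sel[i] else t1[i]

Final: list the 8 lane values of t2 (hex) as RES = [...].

RES = [ 0xa0  0x06  0xbd  0xbd  0x56  0x48  0x06  0xd3 ]

  t0: a0 67 bd 56 9c 48 06 d3
  t1: a0 06 56 bd 56 56 bd 48
  t2: a0 06 bd bd 56 48 06 d3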